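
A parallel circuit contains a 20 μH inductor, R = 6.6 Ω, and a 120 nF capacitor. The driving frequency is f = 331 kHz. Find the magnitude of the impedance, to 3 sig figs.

3.68 Ω

ω = 2πf = 2.08e+06 rad/s
X_L = ωL = 41.6 Ω
X_C = 1/(ωC) = 4.01 Ω
Parallel: admittances add. Y = 1/R + 1/(jωL) + jωC
Y = (0.152 + j0.226) S
|Y| = 0.272 S → |Z| = 1/|Y| = 3.68 Ω, ∠Z = −∠Y = -56.1°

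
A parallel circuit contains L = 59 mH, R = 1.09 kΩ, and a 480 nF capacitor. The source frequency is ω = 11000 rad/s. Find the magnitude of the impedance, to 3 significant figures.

260 Ω

X_L = ωL = 649 Ω
X_C = 1/(ωC) = 189 Ω
Parallel: admittances add. Y = 1/R + 1/(jωL) + jωC
Y = (0.000917 + j0.00374) S
|Y| = 0.00385 S → |Z| = 1/|Y| = 260 Ω, ∠Z = −∠Y = -76.2°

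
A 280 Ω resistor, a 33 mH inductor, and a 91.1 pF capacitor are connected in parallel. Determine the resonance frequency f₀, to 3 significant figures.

91.8 kHz

ω₀ = 1/√(LC) = 1/√(0.033 × 9.11e-11) = 576700 rad/s
f₀ = ω₀/(2π) = 91.8 kHz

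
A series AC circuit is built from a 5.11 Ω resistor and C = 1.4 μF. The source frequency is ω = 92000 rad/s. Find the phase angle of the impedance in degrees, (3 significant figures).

X_C = 1/(ωC) = 7.76 Ω
Z = 5.11 − j7.76 Ω
|Z| = √(5.11² + 7.76²) = 9.29 Ω
∠Z = arctan(-7.76/5.11) = -56.6°

-56.6°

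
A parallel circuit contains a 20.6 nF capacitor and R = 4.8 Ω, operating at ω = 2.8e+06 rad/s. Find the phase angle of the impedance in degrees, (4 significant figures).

X_C = 1/(ωC) = 17.34 Ω
Parallel: admittances add. Y = 1/R + jωC
Y = (0.2083 + j0.05768) S
|Y| = 0.2162 S → |Z| = 1/|Y| = 4.626 Ω, ∠Z = −∠Y = -15.48°

-15.48°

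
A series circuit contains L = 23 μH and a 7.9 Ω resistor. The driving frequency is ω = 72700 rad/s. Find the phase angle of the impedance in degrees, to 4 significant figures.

11.95°

X_L = ωL = 1.672 Ω
Z = 7.900 + j1.672 Ω
|Z| = √(7.900² + 1.672²) = 8.075 Ω
∠Z = arctan(1.672/7.900) = 11.95°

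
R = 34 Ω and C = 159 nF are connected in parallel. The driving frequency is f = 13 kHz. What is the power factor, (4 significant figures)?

0.9148

ω = 2πf = 81680 rad/s
X_C = 1/(ωC) = 77.00 Ω
Parallel: admittances add. Y = 1/R + jωC
Y = (0.02941 + j0.01299) S
|Y| = 0.03215 S → |Z| = 1/|Y| = 31.10 Ω, ∠Z = −∠Y = -23.82°
cos φ = cos(-23.82°) = 0.9148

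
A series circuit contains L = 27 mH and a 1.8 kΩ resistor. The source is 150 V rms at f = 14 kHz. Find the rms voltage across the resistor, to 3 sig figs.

90.6 V

ω = 2πf = 87960 rad/s
X_L = ωL = 2380 Ω
Z = 1800 + j2380 Ω
|Z| = √(1800² + 2380²) = 2980 Ω
I = V/|Z| = 50.3 mA
V_R = I·|Z_R| = 0.0503 × 1800 = 90.6 V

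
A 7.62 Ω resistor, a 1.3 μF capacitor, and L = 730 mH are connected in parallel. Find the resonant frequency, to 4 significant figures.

ω₀ = 1/√(LC) = 1/√(0.73 × 1.3e-06) = 1027 rad/s
f₀ = ω₀/(2π) = 163.4 Hz

163.4 Hz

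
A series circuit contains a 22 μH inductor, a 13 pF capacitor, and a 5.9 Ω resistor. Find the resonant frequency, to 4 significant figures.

ω₀ = 1/√(LC) = 1/√(2.2e-05 × 1.3e-11) = 5.913e+07 rad/s
f₀ = ω₀/(2π) = 9.411 MHz

9.411 MHz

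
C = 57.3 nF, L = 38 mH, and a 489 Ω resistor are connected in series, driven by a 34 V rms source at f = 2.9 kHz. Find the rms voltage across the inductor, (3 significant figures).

ω = 2πf = 18220 rad/s
X_L = ωL = 692 Ω
X_C = 1/(ωC) = 958 Ω
Net reactance X = X_L − X_C = -265 Ω
Z = 489 − j265 Ω
|Z| = √(489² + 265²) = 556 Ω
I = V/|Z| = 61.1 mA
V_L = I·|Z_L| = 0.0611 × 692 = 42.3 V

42.3 V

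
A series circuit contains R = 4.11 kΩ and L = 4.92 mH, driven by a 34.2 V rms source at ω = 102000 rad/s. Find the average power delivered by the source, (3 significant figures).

X_L = ωL = 502 Ω
Z = 4110 + j502 Ω
|Z| = √(4110² + 502²) = 4140 Ω
∠Z = arctan(502/4110) = 6.96°
I = V/|Z| = 8.26 mA
P = VI cos φ = 34.2 × 0.00826 × cos(6.96°) = 280 mW

280 mW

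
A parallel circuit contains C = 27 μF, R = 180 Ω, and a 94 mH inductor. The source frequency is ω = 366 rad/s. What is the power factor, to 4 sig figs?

X_L = ωL = 34.40 Ω
X_C = 1/(ωC) = 101.2 Ω
Parallel: admittances add. Y = 1/R + 1/(jωL) + jωC
Y = (0.005556 − j0.01918) S
|Y| = 0.01997 S → |Z| = 1/|Y| = 50.07 Ω, ∠Z = −∠Y = 73.85°
cos φ = cos(73.85°) = 0.2782

0.2782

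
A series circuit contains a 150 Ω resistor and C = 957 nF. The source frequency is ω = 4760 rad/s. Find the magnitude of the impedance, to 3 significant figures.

X_C = 1/(ωC) = 220 Ω
Z = 150 − j220 Ω
|Z| = √(150² + 220²) = 266 Ω

266 Ω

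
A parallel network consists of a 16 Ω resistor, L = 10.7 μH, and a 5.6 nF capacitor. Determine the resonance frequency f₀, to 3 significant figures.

ω₀ = 1/√(LC) = 1/√(1.07e-05 × 5.6e-09) = 4.085e+06 rad/s
f₀ = ω₀/(2π) = 650 kHz

650 kHz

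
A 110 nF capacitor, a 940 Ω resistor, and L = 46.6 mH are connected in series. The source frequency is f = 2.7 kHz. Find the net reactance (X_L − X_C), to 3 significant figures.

255 Ω

ω = 2πf = 16960 rad/s
X_L = ωL = 791 Ω
X_C = 1/(ωC) = 536 Ω
X = 791 − 536 = 255 Ω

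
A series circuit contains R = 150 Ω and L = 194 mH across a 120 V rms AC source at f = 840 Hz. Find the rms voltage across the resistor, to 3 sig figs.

17.4 V

ω = 2πf = 5278 rad/s
X_L = ωL = 1020 Ω
Z = 150 + j1020 Ω
|Z| = √(150² + 1020²) = 1030 Ω
I = V/|Z| = 116 mA
V_R = I·|Z_R| = 0.116 × 150 = 17.4 V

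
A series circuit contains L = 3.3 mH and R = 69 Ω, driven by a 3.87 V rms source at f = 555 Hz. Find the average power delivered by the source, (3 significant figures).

ω = 2πf = 3487 rad/s
X_L = ωL = 11.5 Ω
Z = 69.0 + j11.5 Ω
|Z| = √(69.0² + 11.5²) = 70.0 Ω
∠Z = arctan(11.5/69.0) = 9.47°
I = V/|Z| = 55.3 mA
P = VI cos φ = 3.87 × 0.0553 × cos(9.47°) = 211 mW

211 mW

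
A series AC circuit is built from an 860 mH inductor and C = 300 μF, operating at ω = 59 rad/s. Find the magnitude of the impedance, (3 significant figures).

5.76 Ω

X_L = ωL = 50.7 Ω
X_C = 1/(ωC) = 56.5 Ω
Net reactance X = X_L − X_C = -5.76 Ω
Z = − j5.76 Ω
|Z| = √(0² + 5.76²) = 5.76 Ω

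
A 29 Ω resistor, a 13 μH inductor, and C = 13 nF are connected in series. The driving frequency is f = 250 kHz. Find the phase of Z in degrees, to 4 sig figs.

-44.55°

ω = 2πf = 1.571e+06 rad/s
X_L = ωL = 20.42 Ω
X_C = 1/(ωC) = 48.97 Ω
Net reactance X = X_L − X_C = -28.55 Ω
Z = 29.00 − j28.55 Ω
|Z| = √(29.00² + 28.55²) = 40.70 Ω
∠Z = arctan(-28.55/29.00) = -44.55°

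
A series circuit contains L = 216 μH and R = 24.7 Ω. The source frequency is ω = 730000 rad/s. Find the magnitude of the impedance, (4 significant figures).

159.6 Ω

X_L = ωL = 157.7 Ω
Z = 24.70 + j157.7 Ω
|Z| = √(24.70² + 157.7²) = 159.6 Ω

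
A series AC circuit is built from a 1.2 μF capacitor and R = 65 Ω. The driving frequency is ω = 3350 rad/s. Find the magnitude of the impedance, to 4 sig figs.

X_C = 1/(ωC) = 248.8 Ω
Z = 65.00 − j248.8 Ω
|Z| = √(65.00² + 248.8²) = 257.1 Ω

257.1 Ω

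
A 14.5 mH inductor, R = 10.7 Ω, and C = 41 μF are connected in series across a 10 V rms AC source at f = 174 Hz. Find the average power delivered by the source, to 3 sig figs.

6.85 W

ω = 2πf = 1093 rad/s
X_L = ωL = 15.9 Ω
X_C = 1/(ωC) = 22.3 Ω
Net reactance X = X_L − X_C = -6.46 Ω
Z = 10.7 − j6.46 Ω
|Z| = √(10.7² + 6.46²) = 12.5 Ω
∠Z = arctan(-6.46/10.7) = -31.1°
I = V/|Z| = 800 mA
P = VI cos φ = 10 × 0.800 × cos(-31.1°) = 6.85 W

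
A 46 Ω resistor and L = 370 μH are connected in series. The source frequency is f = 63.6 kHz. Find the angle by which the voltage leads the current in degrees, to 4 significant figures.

72.72°

ω = 2πf = 399600 rad/s
X_L = ωL = 147.9 Ω
Z = 46.00 + j147.9 Ω
|Z| = √(46.00² + 147.9²) = 154.8 Ω
∠Z = arctan(147.9/46.00) = 72.72°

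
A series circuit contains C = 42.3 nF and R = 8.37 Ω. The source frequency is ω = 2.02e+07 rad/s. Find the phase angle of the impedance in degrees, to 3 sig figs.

-7.96°

X_C = 1/(ωC) = 1.17 Ω
Z = 8.37 − j1.17 Ω
|Z| = √(8.37² + 1.17²) = 8.45 Ω
∠Z = arctan(-1.17/8.37) = -7.96°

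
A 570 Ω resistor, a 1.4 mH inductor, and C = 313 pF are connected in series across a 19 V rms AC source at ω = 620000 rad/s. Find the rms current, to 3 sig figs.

4.40 mA

X_L = ωL = 868 Ω
X_C = 1/(ωC) = 5150 Ω
Net reactance X = X_L − X_C = -4290 Ω
Z = 570 − j4290 Ω
|Z| = √(570² + 4290²) = 4320 Ω
I = V/|Z| = 19/4320 = 4.40 mA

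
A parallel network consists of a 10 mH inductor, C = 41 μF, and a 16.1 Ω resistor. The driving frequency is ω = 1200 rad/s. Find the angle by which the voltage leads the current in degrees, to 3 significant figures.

X_L = ωL = 12.0 Ω
X_C = 1/(ωC) = 20.3 Ω
Parallel: admittances add. Y = 1/R + 1/(jωL) + jωC
Y = (0.0621 − j0.0341) S
|Y| = 0.0709 S → |Z| = 1/|Y| = 14.1 Ω, ∠Z = −∠Y = 28.8°

28.8°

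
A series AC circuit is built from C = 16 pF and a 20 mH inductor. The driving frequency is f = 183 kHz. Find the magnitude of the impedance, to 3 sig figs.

31400 Ω

ω = 2πf = 1.15e+06 rad/s
X_L = ωL = 23000 Ω
X_C = 1/(ωC) = 54400 Ω
Net reactance X = X_L − X_C = -31400 Ω
Z = − j31400 Ω
|Z| = √(0² + 31400²) = 31400 Ω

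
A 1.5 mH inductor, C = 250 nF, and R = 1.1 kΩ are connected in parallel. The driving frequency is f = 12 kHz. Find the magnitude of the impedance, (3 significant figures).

ω = 2πf = 75400 rad/s
X_L = ωL = 113 Ω
X_C = 1/(ωC) = 53.1 Ω
Parallel: admittances add. Y = 1/R + 1/(jωL) + jωC
Y = (0.000909 + j0.0100) S
|Y| = 0.0100 S → |Z| = 1/|Y| = 99.5 Ω, ∠Z = −∠Y = -84.8°

99.5 Ω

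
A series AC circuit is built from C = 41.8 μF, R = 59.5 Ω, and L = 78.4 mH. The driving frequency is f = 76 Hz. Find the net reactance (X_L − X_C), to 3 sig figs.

-12.7 Ω

ω = 2πf = 477.5 rad/s
X_L = ωL = 37.4 Ω
X_C = 1/(ωC) = 50.1 Ω
X = 37.4 − 50.1 = -12.7 Ω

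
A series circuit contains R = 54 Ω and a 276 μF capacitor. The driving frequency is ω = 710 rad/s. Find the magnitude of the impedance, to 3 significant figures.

54.2 Ω

X_C = 1/(ωC) = 5.10 Ω
Z = 54.0 − j5.10 Ω
|Z| = √(54.0² + 5.10²) = 54.2 Ω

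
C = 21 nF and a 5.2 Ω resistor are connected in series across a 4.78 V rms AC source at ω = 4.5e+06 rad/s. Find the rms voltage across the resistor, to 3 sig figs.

2.11 V

X_C = 1/(ωC) = 10.6 Ω
Z = 5.20 − j10.6 Ω
|Z| = √(5.20² + 10.6²) = 11.8 Ω
I = V/|Z| = 405 mA
V_R = I·|Z_R| = 0.405 × 5.20 = 2.11 V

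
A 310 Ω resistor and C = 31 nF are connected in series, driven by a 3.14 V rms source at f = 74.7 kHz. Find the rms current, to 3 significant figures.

9.89 mA

ω = 2πf = 469400 rad/s
X_C = 1/(ωC) = 68.7 Ω
Z = 310 − j68.7 Ω
|Z| = √(310² + 68.7²) = 318 Ω
I = V/|Z| = 3.14/318 = 9.89 mA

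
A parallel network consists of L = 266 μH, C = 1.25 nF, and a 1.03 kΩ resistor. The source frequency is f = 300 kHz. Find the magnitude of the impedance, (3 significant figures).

ω = 2πf = 1.885e+06 rad/s
X_L = ωL = 501 Ω
X_C = 1/(ωC) = 424 Ω
Parallel: admittances add. Y = 1/R + 1/(jωL) + jωC
Y = (0.000971 + j0.000362) S
|Y| = 0.00104 S → |Z| = 1/|Y| = 965 Ω, ∠Z = −∠Y = -20.4°

965 Ω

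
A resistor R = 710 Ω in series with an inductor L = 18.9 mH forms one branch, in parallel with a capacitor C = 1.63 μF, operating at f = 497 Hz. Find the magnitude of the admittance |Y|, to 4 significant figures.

5.167 mS

ω = 2πf = 3123 rad/s
X_L = ωL = 59.02 Ω
X_C = 1/(ωC) = 196.5 Ω
Branch 1 (R+jX_L): Z₁ = 710.0 + j59.02 Ω, |Z₁| = 712.4 Ω
Branch 2 (−jX_C): Z₂ = −j196.5 Ω
Parallel: Z = Z₁Z₂/(Z₁+Z₂), |Z| = 193.5 Ω, ∠Z = -74.29°
|Y| = 1/|Z| = 5.167 mS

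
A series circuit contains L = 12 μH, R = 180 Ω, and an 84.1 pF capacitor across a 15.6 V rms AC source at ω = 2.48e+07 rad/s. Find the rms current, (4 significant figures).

X_L = ωL = 297.6 Ω
X_C = 1/(ωC) = 479.5 Ω
Net reactance X = X_L − X_C = -181.9 Ω
Z = 180.0 − j181.9 Ω
|Z| = √(180.0² + 181.9²) = 255.9 Ω
I = V/|Z| = 15.6/255.9 = 60.97 mA

60.97 mA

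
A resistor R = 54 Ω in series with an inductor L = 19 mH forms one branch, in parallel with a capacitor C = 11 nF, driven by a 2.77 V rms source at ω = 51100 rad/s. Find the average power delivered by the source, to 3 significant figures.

438 μW

X_L = ωL = 971 Ω
X_C = 1/(ωC) = 1780 Ω
Branch 1 (R+jX_L): Z₁ = 54.0 + j971 Ω, |Z₁| = 972 Ω
Branch 2 (−jX_C): Z₂ = −j1780 Ω
Parallel: Z = Z₁Z₂/(Z₁+Z₂), |Z| = 2140 Ω, ∠Z = 83.0°
I = V/|Z| = 1.30 mA
P = VI cos φ = 2.77 × 0.00130 × cos(83.0°) = 438 μW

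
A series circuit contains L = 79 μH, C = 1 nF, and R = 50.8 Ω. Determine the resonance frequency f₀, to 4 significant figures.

566.2 kHz

ω₀ = 1/√(LC) = 1/√(7.9e-05 × 1e-09) = 3.558e+06 rad/s
f₀ = ω₀/(2π) = 566.2 kHz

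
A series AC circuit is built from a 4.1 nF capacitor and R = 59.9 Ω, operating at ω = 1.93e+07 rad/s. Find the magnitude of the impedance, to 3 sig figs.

X_C = 1/(ωC) = 12.6 Ω
Z = 59.9 − j12.6 Ω
|Z| = √(59.9² + 12.6²) = 61.2 Ω

61.2 Ω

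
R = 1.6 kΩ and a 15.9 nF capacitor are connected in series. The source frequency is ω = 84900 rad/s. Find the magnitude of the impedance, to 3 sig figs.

1760 Ω

X_C = 1/(ωC) = 741 Ω
Z = 1600 − j741 Ω
|Z| = √(1600² + 741²) = 1760 Ω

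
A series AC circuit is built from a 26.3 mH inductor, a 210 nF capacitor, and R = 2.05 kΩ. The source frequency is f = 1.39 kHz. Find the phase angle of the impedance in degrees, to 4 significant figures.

-8.751°

ω = 2πf = 8734 rad/s
X_L = ωL = 229.7 Ω
X_C = 1/(ωC) = 545.2 Ω
Net reactance X = X_L − X_C = -315.5 Ω
Z = 2050 − j315.5 Ω
|Z| = √(2050² + 315.5²) = 2074 Ω
∠Z = arctan(-315.5/2050) = -8.751°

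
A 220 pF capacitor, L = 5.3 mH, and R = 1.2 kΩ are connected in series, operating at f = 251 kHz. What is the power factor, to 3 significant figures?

ω = 2πf = 1.577e+06 rad/s
X_L = ωL = 8360 Ω
X_C = 1/(ωC) = 2880 Ω
Net reactance X = X_L − X_C = 5480 Ω
Z = 1200 + j5480 Ω
|Z| = √(1200² + 5480²) = 5610 Ω
∠Z = arctan(5480/1200) = 77.6°
cos φ = cos(77.6°) = 0.214

0.214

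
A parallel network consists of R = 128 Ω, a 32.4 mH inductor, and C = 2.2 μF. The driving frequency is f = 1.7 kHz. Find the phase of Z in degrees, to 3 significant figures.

-69.2°

ω = 2πf = 10680 rad/s
X_L = ωL = 346 Ω
X_C = 1/(ωC) = 42.6 Ω
Parallel: admittances add. Y = 1/R + 1/(jωL) + jωC
Y = (0.00781 + j0.0206) S
|Y| = 0.0220 S → |Z| = 1/|Y| = 45.4 Ω, ∠Z = −∠Y = -69.2°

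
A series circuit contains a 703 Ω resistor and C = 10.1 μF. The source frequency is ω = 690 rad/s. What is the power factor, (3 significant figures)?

0.980

X_C = 1/(ωC) = 143 Ω
Z = 703 − j143 Ω
|Z| = √(703² + 143²) = 717 Ω
∠Z = arctan(-143/703) = -11.5°
cos φ = cos(-11.5°) = 0.980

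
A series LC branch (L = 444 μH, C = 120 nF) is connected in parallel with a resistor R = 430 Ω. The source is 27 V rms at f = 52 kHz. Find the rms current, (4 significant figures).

ω = 2πf = 326700 rad/s
X_L = ωL = 145.1 Ω
X_C = 1/(ωC) = 25.51 Ω
Branch 1: Z₁ = R = 430.0 Ω
Branch 2 (series LC): Z₂ = j(X_L − X_C) = j119.6 Ω
Parallel: Z = Z₁Z₂/(Z₁+Z₂), |Z| = 115.2 Ω, ∠Z = 74.46°
I = V/|Z| = 27/115.2 = 234.4 mA

234.4 mA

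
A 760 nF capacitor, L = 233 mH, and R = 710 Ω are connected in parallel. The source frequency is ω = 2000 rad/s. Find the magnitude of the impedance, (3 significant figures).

649 Ω

X_L = ωL = 466 Ω
X_C = 1/(ωC) = 658 Ω
Parallel: admittances add. Y = 1/R + 1/(jωL) + jωC
Y = (0.00141 − j0.000626) S
|Y| = 0.00154 S → |Z| = 1/|Y| = 649 Ω, ∠Z = −∠Y = 24.0°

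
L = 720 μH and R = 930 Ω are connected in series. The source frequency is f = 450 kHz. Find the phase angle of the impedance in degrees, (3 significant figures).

ω = 2πf = 2.827e+06 rad/s
X_L = ωL = 2040 Ω
Z = 930 + j2040 Ω
|Z| = √(930² + 2040²) = 2240 Ω
∠Z = arctan(2040/930) = 65.4°

65.4°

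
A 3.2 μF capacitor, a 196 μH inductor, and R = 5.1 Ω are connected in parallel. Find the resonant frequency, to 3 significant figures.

ω₀ = 1/√(LC) = 1/√(0.000196 × 3.2e-06) = 39930 rad/s
f₀ = ω₀/(2π) = 6.36 kHz

6.36 kHz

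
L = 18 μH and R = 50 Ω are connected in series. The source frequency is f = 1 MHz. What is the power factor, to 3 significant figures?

ω = 2πf = 6.283e+06 rad/s
X_L = ωL = 113 Ω
Z = 50.0 + j113 Ω
|Z| = √(50.0² + 113²) = 124 Ω
∠Z = arctan(113/50.0) = 66.1°
cos φ = cos(66.1°) = 0.404

0.404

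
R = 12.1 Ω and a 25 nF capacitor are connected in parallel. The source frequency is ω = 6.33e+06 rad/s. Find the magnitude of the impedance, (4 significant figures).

X_C = 1/(ωC) = 6.319 Ω
Parallel: admittances add. Y = 1/R + jωC
Y = (0.08264 + j0.1583) S
|Y| = 0.1785 S → |Z| = 1/|Y| = 5.601 Ω, ∠Z = −∠Y = -62.42°

5.601 Ω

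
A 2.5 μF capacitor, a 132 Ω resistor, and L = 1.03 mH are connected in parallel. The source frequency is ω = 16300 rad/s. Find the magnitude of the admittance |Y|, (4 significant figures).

X_L = ωL = 16.79 Ω
X_C = 1/(ωC) = 24.54 Ω
Parallel: admittances add. Y = 1/R + 1/(jωL) + jωC
Y = (0.007576 − j0.01881) S
|Y| = 0.02028 S → |Z| = 1/|Y| = 49.31 Ω, ∠Z = −∠Y = 68.07°

20.28 mS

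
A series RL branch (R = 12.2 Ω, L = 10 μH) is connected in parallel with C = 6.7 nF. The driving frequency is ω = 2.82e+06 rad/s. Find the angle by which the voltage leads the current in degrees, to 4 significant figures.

X_L = ωL = 28.20 Ω
X_C = 1/(ωC) = 52.93 Ω
Branch 1 (R+jX_L): Z₁ = 12.20 + j28.20 Ω, |Z₁| = 30.73 Ω
Branch 2 (−jX_C): Z₂ = −j52.93 Ω
Parallel: Z = Z₁Z₂/(Z₁+Z₂), |Z| = 58.98 Ω, ∠Z = 40.34°

40.34°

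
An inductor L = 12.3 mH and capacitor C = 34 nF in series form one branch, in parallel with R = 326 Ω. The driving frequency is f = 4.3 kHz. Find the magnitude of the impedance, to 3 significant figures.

ω = 2πf = 27020 rad/s
X_L = ωL = 332 Ω
X_C = 1/(ωC) = 1090 Ω
Branch 1: Z₁ = R = 326 Ω
Branch 2 (series LC): Z₂ = j(X_L − X_C) = −j756 Ω
Parallel: Z = Z₁Z₂/(Z₁+Z₂), |Z| = 299 Ω, ∠Z = -23.3°

299 Ω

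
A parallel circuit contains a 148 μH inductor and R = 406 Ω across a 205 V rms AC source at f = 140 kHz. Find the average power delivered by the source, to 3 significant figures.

104 W

ω = 2πf = 879600 rad/s
X_L = ωL = 130 Ω
Parallel: admittances add. Y = 1/R + 1/(jωL)
Y = (0.00246 − j0.00768) S
|Y| = 0.00807 S → |Z| = 1/|Y| = 124 Ω, ∠Z = −∠Y = 72.2°
I = V/|Z| = 1.65 A
P = VI cos φ = 205 × 1.65 × cos(72.2°) = 104 W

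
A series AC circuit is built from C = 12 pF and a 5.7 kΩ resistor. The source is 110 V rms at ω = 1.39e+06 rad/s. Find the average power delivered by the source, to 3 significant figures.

19.0 mW

X_C = 1/(ωC) = 60000 Ω
Z = 5700 − j60000 Ω
|Z| = √(5700² + 60000²) = 60200 Ω
∠Z = arctan(-60000/5700) = -84.6°
I = V/|Z| = 1.83 mA
P = VI cos φ = 110 × 0.00183 × cos(-84.6°) = 19.0 mW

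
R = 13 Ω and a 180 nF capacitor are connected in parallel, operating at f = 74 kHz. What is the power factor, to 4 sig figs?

ω = 2πf = 465000 rad/s
X_C = 1/(ωC) = 11.95 Ω
Parallel: admittances add. Y = 1/R + jωC
Y = (0.07692 + j0.08369) S
|Y| = 0.1137 S → |Z| = 1/|Y| = 8.797 Ω, ∠Z = −∠Y = -47.41°
cos φ = cos(-47.41°) = 0.6767

0.6767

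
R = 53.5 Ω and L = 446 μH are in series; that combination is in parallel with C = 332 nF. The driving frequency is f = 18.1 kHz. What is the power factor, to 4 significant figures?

0.3272

ω = 2πf = 113700 rad/s
X_L = ωL = 50.72 Ω
X_C = 1/(ωC) = 26.49 Ω
Branch 1 (R+jX_L): Z₁ = 53.50 + j50.72 Ω, |Z₁| = 73.72 Ω
Branch 2 (−jX_C): Z₂ = −j26.49 Ω
Parallel: Z = Z₁Z₂/(Z₁+Z₂), |Z| = 33.24 Ω, ∠Z = -70.90°
cos φ = cos(-70.90°) = 0.3272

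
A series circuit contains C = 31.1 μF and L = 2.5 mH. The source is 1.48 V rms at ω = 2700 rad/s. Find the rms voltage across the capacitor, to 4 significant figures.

X_L = ωL = 6.750 Ω
X_C = 1/(ωC) = 11.91 Ω
Net reactance X = X_L − X_C = -5.159 Ω
Z = − j5.159 Ω
|Z| = √(0² + 5.159²) = 5.159 Ω
I = V/|Z| = 286.9 mA
V_C = I·|Z_C| = 0.2869 × 11.91 = 3.416 V

3.416 V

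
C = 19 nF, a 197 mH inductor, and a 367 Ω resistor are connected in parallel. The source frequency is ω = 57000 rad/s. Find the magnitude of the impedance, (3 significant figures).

345 Ω

X_L = ωL = 11200 Ω
X_C = 1/(ωC) = 923 Ω
Parallel: admittances add. Y = 1/R + 1/(jωL) + jωC
Y = (0.00272 + j0.000994) S
|Y| = 0.00290 S → |Z| = 1/|Y| = 345 Ω, ∠Z = −∠Y = -20.0°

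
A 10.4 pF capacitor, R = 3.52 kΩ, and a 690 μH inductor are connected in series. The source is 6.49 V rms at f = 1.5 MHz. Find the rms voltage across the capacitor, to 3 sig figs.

13.0 V

ω = 2πf = 9.425e+06 rad/s
X_L = ωL = 6500 Ω
X_C = 1/(ωC) = 10200 Ω
Net reactance X = X_L − X_C = -3700 Ω
Z = 3520 − j3700 Ω
|Z| = √(3520² + 3700²) = 5110 Ω
I = V/|Z| = 1.27 mA
V_C = I·|Z_C| = 0.00127 × 10200 = 13.0 V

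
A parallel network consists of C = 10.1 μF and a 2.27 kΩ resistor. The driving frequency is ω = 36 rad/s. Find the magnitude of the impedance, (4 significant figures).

1751 Ω

X_C = 1/(ωC) = 2750 Ω
Parallel: admittances add. Y = 1/R + jωC
Y = (0.0004405 + j0.0003636) S
|Y| = 0.0005712 S → |Z| = 1/|Y| = 1751 Ω, ∠Z = −∠Y = -39.54°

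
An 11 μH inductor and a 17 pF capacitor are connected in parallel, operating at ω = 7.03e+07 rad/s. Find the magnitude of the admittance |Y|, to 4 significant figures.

X_L = ωL = 773.3 Ω
X_C = 1/(ωC) = 836.8 Ω
Parallel: admittances add. Y = 1/(jωL) + jωC
Y = (0 − j9.806e-05) S
|Y| = 9.806e-05 S → |Z| = 1/|Y| = 10200 Ω, ∠Z = −∠Y = 90.00°

98.06 μS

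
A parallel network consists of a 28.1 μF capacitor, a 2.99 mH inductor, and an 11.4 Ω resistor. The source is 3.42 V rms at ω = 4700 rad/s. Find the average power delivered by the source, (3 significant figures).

X_L = ωL = 14.1 Ω
X_C = 1/(ωC) = 7.57 Ω
Parallel: admittances add. Y = 1/R + 1/(jωL) + jωC
Y = (0.0877 + j0.0609) S
|Y| = 0.107 S → |Z| = 1/|Y| = 9.36 Ω, ∠Z = −∠Y = -34.8°
I = V/|Z| = 365 mA
P = VI cos φ = 3.42 × 0.365 × cos(-34.8°) = 1.03 W

1.03 W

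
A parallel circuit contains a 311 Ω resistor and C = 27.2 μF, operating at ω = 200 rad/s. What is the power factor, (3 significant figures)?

0.509

X_C = 1/(ωC) = 184 Ω
Parallel: admittances add. Y = 1/R + jωC
Y = (0.00322 + j0.00544) S
|Y| = 0.00632 S → |Z| = 1/|Y| = 158 Ω, ∠Z = −∠Y = -59.4°
cos φ = cos(-59.4°) = 0.509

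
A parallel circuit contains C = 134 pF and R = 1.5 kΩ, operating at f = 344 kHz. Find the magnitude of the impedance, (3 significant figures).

ω = 2πf = 2.161e+06 rad/s
X_C = 1/(ωC) = 3450 Ω
Parallel: admittances add. Y = 1/R + jωC
Y = (0.000667 + j0.000290) S
|Y| = 0.000727 S → |Z| = 1/|Y| = 1380 Ω, ∠Z = −∠Y = -23.5°

1380 Ω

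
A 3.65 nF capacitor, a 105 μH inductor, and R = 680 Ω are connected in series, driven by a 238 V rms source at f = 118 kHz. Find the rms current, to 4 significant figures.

321.7 mA

ω = 2πf = 741400 rad/s
X_L = ωL = 77.85 Ω
X_C = 1/(ωC) = 369.5 Ω
Net reactance X = X_L − X_C = -291.7 Ω
Z = 680.0 − j291.7 Ω
|Z| = √(680.0² + 291.7²) = 739.9 Ω
I = V/|Z| = 238/739.9 = 321.7 mA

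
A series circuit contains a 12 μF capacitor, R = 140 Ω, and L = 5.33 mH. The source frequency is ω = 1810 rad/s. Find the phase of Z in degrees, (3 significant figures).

X_L = ωL = 9.65 Ω
X_C = 1/(ωC) = 46.0 Ω
Net reactance X = X_L − X_C = -36.4 Ω
Z = 140 − j36.4 Ω
|Z| = √(140² + 36.4²) = 145 Ω
∠Z = arctan(-36.4/140) = -14.6°

-14.6°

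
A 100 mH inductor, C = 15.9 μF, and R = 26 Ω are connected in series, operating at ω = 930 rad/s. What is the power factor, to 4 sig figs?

0.7157

X_L = ωL = 93.00 Ω
X_C = 1/(ωC) = 67.63 Ω
Net reactance X = X_L − X_C = 25.37 Ω
Z = 26.00 + j25.37 Ω
|Z| = √(26.00² + 25.37²) = 36.33 Ω
∠Z = arctan(25.37/26.00) = 44.30°
cos φ = cos(44.30°) = 0.7157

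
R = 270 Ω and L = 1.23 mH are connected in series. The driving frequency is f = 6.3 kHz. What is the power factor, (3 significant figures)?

ω = 2πf = 39580 rad/s
X_L = ωL = 48.7 Ω
Z = 270 + j48.7 Ω
|Z| = √(270² + 48.7²) = 274 Ω
∠Z = arctan(48.7/270) = 10.2°
cos φ = cos(10.2°) = 0.984

0.984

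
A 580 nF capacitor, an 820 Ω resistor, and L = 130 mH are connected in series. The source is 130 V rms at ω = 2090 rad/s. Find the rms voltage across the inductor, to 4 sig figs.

X_L = ωL = 271.7 Ω
X_C = 1/(ωC) = 824.9 Ω
Net reactance X = X_L − X_C = -553.2 Ω
Z = 820.0 − j553.2 Ω
|Z| = √(820.0² + 553.2²) = 989.2 Ω
I = V/|Z| = 131.4 mA
V_L = I·|Z_L| = 0.1314 × 271.7 = 35.71 V

35.71 V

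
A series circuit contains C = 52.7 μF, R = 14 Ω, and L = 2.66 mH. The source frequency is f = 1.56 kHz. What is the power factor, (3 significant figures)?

0.502

ω = 2πf = 9802 rad/s
X_L = ωL = 26.1 Ω
X_C = 1/(ωC) = 1.94 Ω
Net reactance X = X_L − X_C = 24.1 Ω
Z = 14.0 + j24.1 Ω
|Z| = √(14.0² + 24.1²) = 27.9 Ω
∠Z = arctan(24.1/14.0) = 59.9°
cos φ = cos(59.9°) = 0.502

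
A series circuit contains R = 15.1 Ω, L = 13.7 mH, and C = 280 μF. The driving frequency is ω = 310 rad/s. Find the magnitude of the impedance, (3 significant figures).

X_L = ωL = 4.25 Ω
X_C = 1/(ωC) = 11.5 Ω
Net reactance X = X_L − X_C = -7.27 Ω
Z = 15.1 − j7.27 Ω
|Z| = √(15.1² + 7.27²) = 16.8 Ω

16.8 Ω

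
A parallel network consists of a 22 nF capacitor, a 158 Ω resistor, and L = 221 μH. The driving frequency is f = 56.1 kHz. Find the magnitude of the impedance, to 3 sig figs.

123 Ω

ω = 2πf = 352500 rad/s
X_L = ωL = 77.9 Ω
X_C = 1/(ωC) = 129 Ω
Parallel: admittances add. Y = 1/R + 1/(jωL) + jωC
Y = (0.00633 − j0.00508) S
|Y| = 0.00812 S → |Z| = 1/|Y| = 123 Ω, ∠Z = −∠Y = 38.8°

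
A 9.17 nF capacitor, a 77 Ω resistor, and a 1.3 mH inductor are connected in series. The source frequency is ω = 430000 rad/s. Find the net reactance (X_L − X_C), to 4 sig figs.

X_L = ωL = 559.0 Ω
X_C = 1/(ωC) = 253.6 Ω
X = 559.0 − 253.6 = 305.4 Ω

305.4 Ω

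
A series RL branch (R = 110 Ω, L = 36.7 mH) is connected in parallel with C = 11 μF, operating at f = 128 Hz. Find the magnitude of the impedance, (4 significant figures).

ω = 2πf = 804.2 rad/s
X_L = ωL = 29.52 Ω
X_C = 1/(ωC) = 113.0 Ω
Branch 1 (R+jX_L): Z₁ = 110.0 + j29.52 Ω, |Z₁| = 113.9 Ω
Branch 2 (−jX_C): Z₂ = −j113.0 Ω
Parallel: Z = Z₁Z₂/(Z₁+Z₂), |Z| = 93.21 Ω, ∠Z = -37.77°

93.21 Ω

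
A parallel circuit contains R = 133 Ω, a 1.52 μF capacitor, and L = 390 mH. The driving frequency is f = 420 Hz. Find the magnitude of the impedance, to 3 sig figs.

ω = 2πf = 2639 rad/s
X_L = ωL = 1030 Ω
X_C = 1/(ωC) = 249 Ω
Parallel: admittances add. Y = 1/R + 1/(jωL) + jωC
Y = (0.00752 + j0.00304) S
|Y| = 0.00811 S → |Z| = 1/|Y| = 123 Ω, ∠Z = −∠Y = -22.0°

123 Ω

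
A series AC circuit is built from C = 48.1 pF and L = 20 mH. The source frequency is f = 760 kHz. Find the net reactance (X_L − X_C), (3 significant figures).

ω = 2πf = 4.775e+06 rad/s
X_L = ωL = 95500 Ω
X_C = 1/(ωC) = 4350 Ω
X = 95500 − 4350 = 91200 Ω

91200 Ω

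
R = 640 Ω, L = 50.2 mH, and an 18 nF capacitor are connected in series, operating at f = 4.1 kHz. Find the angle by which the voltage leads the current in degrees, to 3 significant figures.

ω = 2πf = 25760 rad/s
X_L = ωL = 1290 Ω
X_C = 1/(ωC) = 2160 Ω
Net reactance X = X_L − X_C = -863 Ω
Z = 640 − j863 Ω
|Z| = √(640² + 863²) = 1070 Ω
∠Z = arctan(-863/640) = -53.5°

-53.5°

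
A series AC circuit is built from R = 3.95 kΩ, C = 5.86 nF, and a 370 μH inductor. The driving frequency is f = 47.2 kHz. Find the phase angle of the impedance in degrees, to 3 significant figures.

-6.72°

ω = 2πf = 296600 rad/s
X_L = ωL = 110 Ω
X_C = 1/(ωC) = 575 Ω
Net reactance X = X_L − X_C = -466 Ω
Z = 3950 − j466 Ω
|Z| = √(3950² + 466²) = 3980 Ω
∠Z = arctan(-466/3950) = -6.72°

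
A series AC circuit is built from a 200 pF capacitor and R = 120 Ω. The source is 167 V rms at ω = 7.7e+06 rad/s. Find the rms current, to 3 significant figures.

253 mA

X_C = 1/(ωC) = 649 Ω
Z = 120 − j649 Ω
|Z| = √(120² + 649²) = 660 Ω
I = V/|Z| = 167/660 = 253 mA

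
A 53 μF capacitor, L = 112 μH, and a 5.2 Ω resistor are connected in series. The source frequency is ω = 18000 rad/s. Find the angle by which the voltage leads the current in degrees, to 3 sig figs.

10.5°

X_L = ωL = 2.02 Ω
X_C = 1/(ωC) = 1.05 Ω
Net reactance X = X_L − X_C = 0.968 Ω
Z = 5.20 + j0.968 Ω
|Z| = √(5.20² + 0.968²) = 5.29 Ω
∠Z = arctan(0.968/5.20) = 10.5°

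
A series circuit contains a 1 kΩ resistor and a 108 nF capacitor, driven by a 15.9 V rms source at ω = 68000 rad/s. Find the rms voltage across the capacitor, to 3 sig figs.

2.15 V

X_C = 1/(ωC) = 136 Ω
Z = 1000 − j136 Ω
|Z| = √(1000² + 136²) = 1010 Ω
I = V/|Z| = 15.8 mA
V_C = I·|Z_C| = 0.0158 × 136 = 2.15 V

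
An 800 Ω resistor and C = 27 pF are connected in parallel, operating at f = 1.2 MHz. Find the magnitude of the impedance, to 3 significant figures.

ω = 2πf = 7.54e+06 rad/s
X_C = 1/(ωC) = 4910 Ω
Parallel: admittances add. Y = 1/R + jωC
Y = (0.00125 + j0.000204) S
|Y| = 0.00127 S → |Z| = 1/|Y| = 790 Ω, ∠Z = −∠Y = -9.25°

790 Ω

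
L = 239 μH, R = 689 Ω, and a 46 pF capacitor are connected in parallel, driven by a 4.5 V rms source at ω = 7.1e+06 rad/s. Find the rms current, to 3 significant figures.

X_L = ωL = 1700 Ω
X_C = 1/(ωC) = 3060 Ω
Parallel: admittances add. Y = 1/R + 1/(jωL) + jωC
Y = (0.00145 − j0.000263) S
|Y| = 0.00147 S → |Z| = 1/|Y| = 678 Ω, ∠Z = −∠Y = 10.3°
I = V/|Z| = 4.5/678 = 6.64 mA

6.64 mA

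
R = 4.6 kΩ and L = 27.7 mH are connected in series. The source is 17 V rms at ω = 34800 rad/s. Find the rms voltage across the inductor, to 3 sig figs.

3.49 V

X_L = ωL = 964 Ω
Z = 4600 + j964 Ω
|Z| = √(4600² + 964²) = 4700 Ω
I = V/|Z| = 3.62 mA
V_L = I·|Z_L| = 0.00362 × 964 = 3.49 V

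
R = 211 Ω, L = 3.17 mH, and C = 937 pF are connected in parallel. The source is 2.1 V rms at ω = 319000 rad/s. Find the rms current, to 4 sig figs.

X_L = ωL = 1011 Ω
X_C = 1/(ωC) = 3346 Ω
Parallel: admittances add. Y = 1/R + 1/(jωL) + jωC
Y = (0.004739 − j0.0006900) S
|Y| = 0.004789 S → |Z| = 1/|Y| = 208.8 Ω, ∠Z = −∠Y = 8.283°
I = V/|Z| = 2.1/208.8 = 10.06 mA

10.06 mA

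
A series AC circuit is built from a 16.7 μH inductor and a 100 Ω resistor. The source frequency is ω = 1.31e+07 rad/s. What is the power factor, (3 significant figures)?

0.416

X_L = ωL = 219 Ω
Z = 100 + j219 Ω
|Z| = √(100² + 219²) = 241 Ω
∠Z = arctan(219/100) = 65.4°
cos φ = cos(65.4°) = 0.416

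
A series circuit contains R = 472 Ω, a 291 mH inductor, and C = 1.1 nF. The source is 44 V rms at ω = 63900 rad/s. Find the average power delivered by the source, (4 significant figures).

47.34 mW

X_L = ωL = 18590 Ω
X_C = 1/(ωC) = 14230 Ω
Net reactance X = X_L − X_C = 4368 Ω
Z = 472.0 + j4368 Ω
|Z| = √(472.0² + 4368²) = 4394 Ω
∠Z = arctan(4368/472.0) = 83.83°
I = V/|Z| = 10.01 mA
P = VI cos φ = 44 × 0.01001 × cos(83.83°) = 47.34 mW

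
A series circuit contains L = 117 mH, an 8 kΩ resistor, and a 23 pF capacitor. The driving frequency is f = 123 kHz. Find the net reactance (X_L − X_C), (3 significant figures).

ω = 2πf = 772800 rad/s
X_L = ωL = 90400 Ω
X_C = 1/(ωC) = 56300 Ω
X = 90400 − 56300 = 34200 Ω

34200 Ω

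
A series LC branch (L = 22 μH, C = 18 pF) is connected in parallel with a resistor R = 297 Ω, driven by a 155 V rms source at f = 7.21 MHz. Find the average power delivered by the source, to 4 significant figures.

ω = 2πf = 4.53e+07 rad/s
X_L = ωL = 996.6 Ω
X_C = 1/(ωC) = 1226 Ω
Branch 1: Z₁ = R = 297.0 Ω
Branch 2 (series LC): Z₂ = j(X_L − X_C) = −j229.7 Ω
Parallel: Z = Z₁Z₂/(Z₁+Z₂), |Z| = 181.7 Ω, ∠Z = -52.28°
I = V/|Z| = 853.0 mA
P = VI cos φ = 155 × 0.8530 × cos(-52.28°) = 80.89 W

80.89 W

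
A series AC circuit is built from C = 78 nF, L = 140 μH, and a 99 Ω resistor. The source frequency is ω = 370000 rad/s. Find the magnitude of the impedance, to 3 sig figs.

X_L = ωL = 51.8 Ω
X_C = 1/(ωC) = 34.7 Ω
Net reactance X = X_L − X_C = 17.1 Ω
Z = 99.0 + j17.1 Ω
|Z| = √(99.0² + 17.1²) = 100 Ω

100 Ω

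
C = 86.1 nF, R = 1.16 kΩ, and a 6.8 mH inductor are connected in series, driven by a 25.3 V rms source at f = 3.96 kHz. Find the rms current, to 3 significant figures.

ω = 2πf = 24880 rad/s
X_L = ωL = 169 Ω
X_C = 1/(ωC) = 467 Ω
Net reactance X = X_L − X_C = -298 Ω
Z = 1160 − j298 Ω
|Z| = √(1160² + 298²) = 1200 Ω
I = V/|Z| = 25.3/1200 = 21.1 mA

21.1 mA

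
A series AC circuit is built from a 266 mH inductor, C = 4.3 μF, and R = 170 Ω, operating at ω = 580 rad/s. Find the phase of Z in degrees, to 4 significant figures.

X_L = ωL = 154.3 Ω
X_C = 1/(ωC) = 401.0 Ω
Net reactance X = X_L − X_C = -246.7 Ω
Z = 170.0 − j246.7 Ω
|Z| = √(170.0² + 246.7²) = 299.6 Ω
∠Z = arctan(-246.7/170.0) = -55.43°

-55.43°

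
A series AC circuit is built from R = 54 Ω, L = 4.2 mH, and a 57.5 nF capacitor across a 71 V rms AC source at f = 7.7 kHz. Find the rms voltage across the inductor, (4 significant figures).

87.26 V

ω = 2πf = 48380 rad/s
X_L = ωL = 203.2 Ω
X_C = 1/(ωC) = 359.5 Ω
Net reactance X = X_L − X_C = -156.3 Ω
Z = 54.00 − j156.3 Ω
|Z| = √(54.00² + 156.3²) = 165.3 Ω
I = V/|Z| = 429.4 mA
V_L = I·|Z_L| = 0.4294 × 203.2 = 87.26 V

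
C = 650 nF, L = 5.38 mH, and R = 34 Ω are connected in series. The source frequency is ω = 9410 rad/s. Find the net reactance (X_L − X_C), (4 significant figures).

X_L = ωL = 50.63 Ω
X_C = 1/(ωC) = 163.5 Ω
X = 50.63 − 163.5 = -112.9 Ω

-112.9 Ω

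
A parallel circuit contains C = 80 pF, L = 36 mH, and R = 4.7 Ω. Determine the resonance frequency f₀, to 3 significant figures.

93.8 kHz

ω₀ = 1/√(LC) = 1/√(0.036 × 8e-11) = 589300 rad/s
f₀ = ω₀/(2π) = 93.8 kHz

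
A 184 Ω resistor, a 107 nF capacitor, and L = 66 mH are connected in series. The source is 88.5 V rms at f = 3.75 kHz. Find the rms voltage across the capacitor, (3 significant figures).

29.9 V

ω = 2πf = 23560 rad/s
X_L = ωL = 1560 Ω
X_C = 1/(ωC) = 397 Ω
Net reactance X = X_L − X_C = 1160 Ω
Z = 184 + j1160 Ω
|Z| = √(184² + 1160²) = 1170 Ω
I = V/|Z| = 75.4 mA
V_C = I·|Z_C| = 0.0754 × 397 = 29.9 V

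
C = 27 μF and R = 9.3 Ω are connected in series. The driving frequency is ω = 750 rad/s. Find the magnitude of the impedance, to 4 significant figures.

50.25 Ω

X_C = 1/(ωC) = 49.38 Ω
Z = 9.300 − j49.38 Ω
|Z| = √(9.300² + 49.38²) = 50.25 Ω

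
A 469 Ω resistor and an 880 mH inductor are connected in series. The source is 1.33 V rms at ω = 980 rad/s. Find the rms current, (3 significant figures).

X_L = ωL = 862 Ω
Z = 469 + j862 Ω
|Z| = √(469² + 862²) = 982 Ω
I = V/|Z| = 1.33/982 = 1.35 mA

1.35 mA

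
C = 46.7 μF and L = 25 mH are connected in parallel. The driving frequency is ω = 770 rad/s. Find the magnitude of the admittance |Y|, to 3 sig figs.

X_L = ωL = 19.2 Ω
X_C = 1/(ωC) = 27.8 Ω
Parallel: admittances add. Y = 1/(jωL) + jωC
Y = (0 − j0.0160) S
|Y| = 0.0160 S → |Z| = 1/|Y| = 62.5 Ω, ∠Z = −∠Y = 90.0°

16.0 mS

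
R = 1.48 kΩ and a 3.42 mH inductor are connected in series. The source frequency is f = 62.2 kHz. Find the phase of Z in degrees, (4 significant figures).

42.09°

ω = 2πf = 390800 rad/s
X_L = ωL = 1337 Ω
Z = 1480 + j1337 Ω
|Z| = √(1480² + 1337²) = 1994 Ω
∠Z = arctan(1337/1480) = 42.09°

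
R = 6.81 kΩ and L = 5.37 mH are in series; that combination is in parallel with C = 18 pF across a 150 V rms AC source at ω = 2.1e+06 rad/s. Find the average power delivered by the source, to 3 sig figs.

X_L = ωL = 11300 Ω
X_C = 1/(ωC) = 26500 Ω
Branch 1 (R+jX_L): Z₁ = 6810 + j11300 Ω, |Z₁| = 13200 Ω
Branch 2 (−jX_C): Z₂ = −j26500 Ω
Parallel: Z = Z₁Z₂/(Z₁+Z₂), |Z| = 20900 Ω, ∠Z = 34.7°
I = V/|Z| = 7.16 mA
P = VI cos φ = 150 × 0.00716 × cos(34.7°) = 883 mW

883 mW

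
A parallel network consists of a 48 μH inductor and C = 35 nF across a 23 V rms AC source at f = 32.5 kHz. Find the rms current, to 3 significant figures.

2.18 A

ω = 2πf = 204200 rad/s
X_L = ωL = 9.80 Ω
X_C = 1/(ωC) = 140 Ω
Parallel: admittances add. Y = 1/(jωL) + jωC
Y = (0 − j0.0949) S
|Y| = 0.0949 S → |Z| = 1/|Y| = 10.5 Ω, ∠Z = −∠Y = 90.0°
I = V/|Z| = 23/10.5 = 2.18 A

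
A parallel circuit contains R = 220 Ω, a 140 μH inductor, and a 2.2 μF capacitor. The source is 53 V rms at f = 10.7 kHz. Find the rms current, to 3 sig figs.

2.22 A

ω = 2πf = 67230 rad/s
X_L = ωL = 9.41 Ω
X_C = 1/(ωC) = 6.76 Ω
Parallel: admittances add. Y = 1/R + 1/(jωL) + jωC
Y = (0.00455 + j0.0417) S
|Y| = 0.0419 S → |Z| = 1/|Y| = 23.9 Ω, ∠Z = −∠Y = -83.8°
I = V/|Z| = 53/23.9 = 2.22 A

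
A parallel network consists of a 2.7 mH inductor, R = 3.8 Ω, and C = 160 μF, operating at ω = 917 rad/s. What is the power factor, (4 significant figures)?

0.7152

X_L = ωL = 2.476 Ω
X_C = 1/(ωC) = 6.816 Ω
Parallel: admittances add. Y = 1/R + 1/(jωL) + jωC
Y = (0.2632 − j0.2572) S
|Y| = 0.3680 S → |Z| = 1/|Y| = 2.718 Ω, ∠Z = −∠Y = 44.34°
cos φ = cos(44.34°) = 0.7152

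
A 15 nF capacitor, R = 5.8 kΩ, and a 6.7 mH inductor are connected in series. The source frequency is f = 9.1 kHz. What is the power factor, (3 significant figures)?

0.991

ω = 2πf = 57180 rad/s
X_L = ωL = 383 Ω
X_C = 1/(ωC) = 1170 Ω
Net reactance X = X_L − X_C = -783 Ω
Z = 5800 − j783 Ω
|Z| = √(5800² + 783²) = 5850 Ω
∠Z = arctan(-783/5800) = -7.69°
cos φ = cos(-7.69°) = 0.991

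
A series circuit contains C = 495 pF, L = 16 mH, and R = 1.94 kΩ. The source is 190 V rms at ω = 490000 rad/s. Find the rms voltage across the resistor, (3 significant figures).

X_L = ωL = 7840 Ω
X_C = 1/(ωC) = 4120 Ω
Net reactance X = X_L − X_C = 3720 Ω
Z = 1940 + j3720 Ω
|Z| = √(1940² + 3720²) = 4190 Ω
I = V/|Z| = 45.3 mA
V_R = I·|Z_R| = 0.0453 × 1940 = 87.9 V

87.9 V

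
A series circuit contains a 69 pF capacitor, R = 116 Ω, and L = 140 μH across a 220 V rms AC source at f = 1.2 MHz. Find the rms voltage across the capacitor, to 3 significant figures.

484 V

ω = 2πf = 7.54e+06 rad/s
X_L = ωL = 1060 Ω
X_C = 1/(ωC) = 1920 Ω
Net reactance X = X_L − X_C = -867 Ω
Z = 116 − j867 Ω
|Z| = √(116² + 867²) = 874 Ω
I = V/|Z| = 252 mA
V_C = I·|Z_C| = 0.252 × 1920 = 484 V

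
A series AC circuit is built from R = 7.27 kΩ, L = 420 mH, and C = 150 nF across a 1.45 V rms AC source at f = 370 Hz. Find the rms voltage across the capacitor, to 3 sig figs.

ω = 2πf = 2325 rad/s
X_L = ωL = 976 Ω
X_C = 1/(ωC) = 2870 Ω
Net reactance X = X_L − X_C = -1890 Ω
Z = 7270 − j1890 Ω
|Z| = √(7270² + 1890²) = 7510 Ω
I = V/|Z| = 193 μA
V_C = I·|Z_C| = 0.000193 × 2870 = 0.554 V

0.554 V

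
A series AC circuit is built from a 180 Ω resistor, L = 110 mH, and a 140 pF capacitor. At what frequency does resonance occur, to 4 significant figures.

ω₀ = 1/√(LC) = 1/√(0.11 × 1.4e-10) = 254800 rad/s
f₀ = ω₀/(2π) = 40.56 kHz

40.56 kHz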